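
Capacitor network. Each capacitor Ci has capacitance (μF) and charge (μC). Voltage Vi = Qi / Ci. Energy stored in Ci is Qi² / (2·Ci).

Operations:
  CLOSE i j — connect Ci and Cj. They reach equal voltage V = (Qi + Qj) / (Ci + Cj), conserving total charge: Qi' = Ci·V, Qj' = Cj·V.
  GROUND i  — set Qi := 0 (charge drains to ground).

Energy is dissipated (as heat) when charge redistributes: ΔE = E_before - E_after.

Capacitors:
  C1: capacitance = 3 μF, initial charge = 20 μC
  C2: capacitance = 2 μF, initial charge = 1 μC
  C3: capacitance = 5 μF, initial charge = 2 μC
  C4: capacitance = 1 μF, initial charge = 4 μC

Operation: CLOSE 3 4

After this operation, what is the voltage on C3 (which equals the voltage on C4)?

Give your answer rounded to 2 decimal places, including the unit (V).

Answer: 1.00 V

Derivation:
Initial: C1(3μF, Q=20μC, V=6.67V), C2(2μF, Q=1μC, V=0.50V), C3(5μF, Q=2μC, V=0.40V), C4(1μF, Q=4μC, V=4.00V)
Op 1: CLOSE 3-4: Q_total=6.00, C_total=6.00, V=1.00; Q3=5.00, Q4=1.00; dissipated=5.400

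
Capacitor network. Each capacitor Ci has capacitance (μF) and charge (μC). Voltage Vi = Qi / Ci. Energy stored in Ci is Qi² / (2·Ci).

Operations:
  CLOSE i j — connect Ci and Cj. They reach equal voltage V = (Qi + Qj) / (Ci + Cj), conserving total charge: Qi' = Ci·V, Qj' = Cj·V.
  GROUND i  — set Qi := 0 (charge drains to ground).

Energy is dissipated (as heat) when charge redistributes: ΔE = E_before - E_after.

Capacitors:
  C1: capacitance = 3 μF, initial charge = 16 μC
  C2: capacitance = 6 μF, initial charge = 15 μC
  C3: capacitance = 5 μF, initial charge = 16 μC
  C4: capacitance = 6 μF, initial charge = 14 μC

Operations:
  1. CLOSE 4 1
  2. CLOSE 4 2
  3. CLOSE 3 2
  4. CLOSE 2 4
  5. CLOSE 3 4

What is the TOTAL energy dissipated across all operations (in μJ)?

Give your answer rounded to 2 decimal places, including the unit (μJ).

Answer: 10.18 μJ

Derivation:
Initial: C1(3μF, Q=16μC, V=5.33V), C2(6μF, Q=15μC, V=2.50V), C3(5μF, Q=16μC, V=3.20V), C4(6μF, Q=14μC, V=2.33V)
Op 1: CLOSE 4-1: Q_total=30.00, C_total=9.00, V=3.33; Q4=20.00, Q1=10.00; dissipated=9.000
Op 2: CLOSE 4-2: Q_total=35.00, C_total=12.00, V=2.92; Q4=17.50, Q2=17.50; dissipated=1.042
Op 3: CLOSE 3-2: Q_total=33.50, C_total=11.00, V=3.05; Q3=15.23, Q2=18.27; dissipated=0.109
Op 4: CLOSE 2-4: Q_total=35.77, C_total=12.00, V=2.98; Q2=17.89, Q4=17.89; dissipated=0.025
Op 5: CLOSE 3-4: Q_total=33.11, C_total=11.00, V=3.01; Q3=15.05, Q4=18.06; dissipated=0.006
Total dissipated: 10.182 μJ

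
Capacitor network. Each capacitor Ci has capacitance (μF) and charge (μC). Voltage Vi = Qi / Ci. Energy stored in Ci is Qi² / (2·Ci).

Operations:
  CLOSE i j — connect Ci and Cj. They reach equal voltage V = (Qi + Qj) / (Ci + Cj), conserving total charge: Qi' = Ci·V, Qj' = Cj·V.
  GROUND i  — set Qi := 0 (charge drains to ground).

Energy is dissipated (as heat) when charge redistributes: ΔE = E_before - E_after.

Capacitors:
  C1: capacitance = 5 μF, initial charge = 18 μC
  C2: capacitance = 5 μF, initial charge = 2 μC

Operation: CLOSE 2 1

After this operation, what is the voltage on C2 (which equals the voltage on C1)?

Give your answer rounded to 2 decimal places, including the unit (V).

Answer: 2.00 V

Derivation:
Initial: C1(5μF, Q=18μC, V=3.60V), C2(5μF, Q=2μC, V=0.40V)
Op 1: CLOSE 2-1: Q_total=20.00, C_total=10.00, V=2.00; Q2=10.00, Q1=10.00; dissipated=12.800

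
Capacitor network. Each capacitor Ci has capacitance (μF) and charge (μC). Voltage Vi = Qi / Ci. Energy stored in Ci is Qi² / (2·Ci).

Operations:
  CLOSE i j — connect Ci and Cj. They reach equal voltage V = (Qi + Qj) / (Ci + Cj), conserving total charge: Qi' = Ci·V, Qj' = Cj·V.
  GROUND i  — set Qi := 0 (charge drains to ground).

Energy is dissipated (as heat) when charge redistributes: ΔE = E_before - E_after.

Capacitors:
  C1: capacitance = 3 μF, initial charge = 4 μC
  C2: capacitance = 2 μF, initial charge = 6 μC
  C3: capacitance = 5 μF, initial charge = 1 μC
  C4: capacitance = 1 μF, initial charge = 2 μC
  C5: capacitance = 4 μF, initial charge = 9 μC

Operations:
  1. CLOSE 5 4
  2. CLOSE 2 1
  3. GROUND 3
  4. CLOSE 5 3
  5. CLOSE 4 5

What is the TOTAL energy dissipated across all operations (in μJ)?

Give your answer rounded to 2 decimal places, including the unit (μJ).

Initial: C1(3μF, Q=4μC, V=1.33V), C2(2μF, Q=6μC, V=3.00V), C3(5μF, Q=1μC, V=0.20V), C4(1μF, Q=2μC, V=2.00V), C5(4μF, Q=9μC, V=2.25V)
Op 1: CLOSE 5-4: Q_total=11.00, C_total=5.00, V=2.20; Q5=8.80, Q4=2.20; dissipated=0.025
Op 2: CLOSE 2-1: Q_total=10.00, C_total=5.00, V=2.00; Q2=4.00, Q1=6.00; dissipated=1.667
Op 3: GROUND 3: Q3=0; energy lost=0.100
Op 4: CLOSE 5-3: Q_total=8.80, C_total=9.00, V=0.98; Q5=3.91, Q3=4.89; dissipated=5.378
Op 5: CLOSE 4-5: Q_total=6.11, C_total=5.00, V=1.22; Q4=1.22, Q5=4.89; dissipated=0.598
Total dissipated: 7.767 μJ

Answer: 7.77 μJ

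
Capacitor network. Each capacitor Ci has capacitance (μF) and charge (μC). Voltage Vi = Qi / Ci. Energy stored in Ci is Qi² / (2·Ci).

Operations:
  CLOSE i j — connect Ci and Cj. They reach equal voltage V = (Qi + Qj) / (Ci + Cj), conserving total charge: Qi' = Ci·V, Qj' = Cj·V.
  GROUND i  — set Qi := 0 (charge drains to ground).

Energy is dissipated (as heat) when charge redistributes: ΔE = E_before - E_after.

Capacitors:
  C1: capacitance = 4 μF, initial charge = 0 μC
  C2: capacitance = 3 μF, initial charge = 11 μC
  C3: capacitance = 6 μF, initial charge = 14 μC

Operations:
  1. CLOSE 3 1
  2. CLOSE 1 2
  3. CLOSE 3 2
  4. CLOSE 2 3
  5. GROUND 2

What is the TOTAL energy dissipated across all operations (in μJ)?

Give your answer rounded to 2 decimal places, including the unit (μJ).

Initial: C1(4μF, Q=0μC, V=0.00V), C2(3μF, Q=11μC, V=3.67V), C3(6μF, Q=14μC, V=2.33V)
Op 1: CLOSE 3-1: Q_total=14.00, C_total=10.00, V=1.40; Q3=8.40, Q1=5.60; dissipated=6.533
Op 2: CLOSE 1-2: Q_total=16.60, C_total=7.00, V=2.37; Q1=9.49, Q2=7.11; dissipated=4.404
Op 3: CLOSE 3-2: Q_total=15.51, C_total=9.00, V=1.72; Q3=10.34, Q2=5.17; dissipated=0.944
Op 4: CLOSE 2-3: Q_total=15.51, C_total=9.00, V=1.72; Q2=5.17, Q3=10.34; dissipated=0.000
Op 5: GROUND 2: Q2=0; energy lost=4.457
Total dissipated: 16.338 μJ

Answer: 16.34 μJ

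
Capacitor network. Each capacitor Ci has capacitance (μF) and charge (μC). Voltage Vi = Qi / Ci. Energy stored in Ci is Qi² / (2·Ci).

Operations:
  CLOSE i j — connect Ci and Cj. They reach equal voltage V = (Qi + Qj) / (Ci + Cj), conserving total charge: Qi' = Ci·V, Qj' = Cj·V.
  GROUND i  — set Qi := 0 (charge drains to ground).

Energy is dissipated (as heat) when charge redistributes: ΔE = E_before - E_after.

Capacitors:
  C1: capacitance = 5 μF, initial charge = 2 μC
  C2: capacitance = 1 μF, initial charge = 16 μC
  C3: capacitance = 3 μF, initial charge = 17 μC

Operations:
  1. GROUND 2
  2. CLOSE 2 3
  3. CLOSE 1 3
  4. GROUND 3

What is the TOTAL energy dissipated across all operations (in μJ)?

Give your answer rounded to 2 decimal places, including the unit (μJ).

Initial: C1(5μF, Q=2μC, V=0.40V), C2(1μF, Q=16μC, V=16.00V), C3(3μF, Q=17μC, V=5.67V)
Op 1: GROUND 2: Q2=0; energy lost=128.000
Op 2: CLOSE 2-3: Q_total=17.00, C_total=4.00, V=4.25; Q2=4.25, Q3=12.75; dissipated=12.042
Op 3: CLOSE 1-3: Q_total=14.75, C_total=8.00, V=1.84; Q1=9.22, Q3=5.53; dissipated=13.896
Op 4: GROUND 3: Q3=0; energy lost=5.099
Total dissipated: 159.037 μJ

Answer: 159.04 μJ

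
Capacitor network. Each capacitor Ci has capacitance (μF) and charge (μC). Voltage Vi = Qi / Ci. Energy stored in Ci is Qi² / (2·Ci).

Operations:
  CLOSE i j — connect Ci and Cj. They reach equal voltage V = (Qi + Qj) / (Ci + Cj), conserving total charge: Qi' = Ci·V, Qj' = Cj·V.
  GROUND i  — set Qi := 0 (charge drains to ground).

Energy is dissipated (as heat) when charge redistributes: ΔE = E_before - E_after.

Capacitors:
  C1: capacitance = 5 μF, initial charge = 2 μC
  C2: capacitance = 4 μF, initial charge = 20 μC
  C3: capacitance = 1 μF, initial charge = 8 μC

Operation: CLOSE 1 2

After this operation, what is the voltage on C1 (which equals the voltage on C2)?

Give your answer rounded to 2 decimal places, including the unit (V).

Initial: C1(5μF, Q=2μC, V=0.40V), C2(4μF, Q=20μC, V=5.00V), C3(1μF, Q=8μC, V=8.00V)
Op 1: CLOSE 1-2: Q_total=22.00, C_total=9.00, V=2.44; Q1=12.22, Q2=9.78; dissipated=23.511

Answer: 2.44 V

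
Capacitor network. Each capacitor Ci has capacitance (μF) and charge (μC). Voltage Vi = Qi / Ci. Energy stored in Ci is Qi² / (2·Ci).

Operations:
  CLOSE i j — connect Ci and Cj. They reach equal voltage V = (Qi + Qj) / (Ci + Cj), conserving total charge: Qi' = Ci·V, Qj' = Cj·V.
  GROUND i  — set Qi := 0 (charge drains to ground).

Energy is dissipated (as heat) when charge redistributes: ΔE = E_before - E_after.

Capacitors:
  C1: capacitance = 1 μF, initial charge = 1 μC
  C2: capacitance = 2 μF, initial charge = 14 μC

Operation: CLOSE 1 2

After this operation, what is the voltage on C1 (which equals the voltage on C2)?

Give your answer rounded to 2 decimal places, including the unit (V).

Initial: C1(1μF, Q=1μC, V=1.00V), C2(2μF, Q=14μC, V=7.00V)
Op 1: CLOSE 1-2: Q_total=15.00, C_total=3.00, V=5.00; Q1=5.00, Q2=10.00; dissipated=12.000

Answer: 5.00 V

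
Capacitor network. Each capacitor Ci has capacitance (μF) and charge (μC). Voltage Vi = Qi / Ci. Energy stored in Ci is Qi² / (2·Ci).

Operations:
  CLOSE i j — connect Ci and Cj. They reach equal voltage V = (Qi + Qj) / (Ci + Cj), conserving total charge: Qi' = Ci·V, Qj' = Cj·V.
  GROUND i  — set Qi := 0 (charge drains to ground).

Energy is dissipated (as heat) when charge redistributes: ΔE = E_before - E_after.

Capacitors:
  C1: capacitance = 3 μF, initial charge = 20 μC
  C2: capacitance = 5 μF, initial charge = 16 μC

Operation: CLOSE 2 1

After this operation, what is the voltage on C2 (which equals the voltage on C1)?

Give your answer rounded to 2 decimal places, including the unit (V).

Initial: C1(3μF, Q=20μC, V=6.67V), C2(5μF, Q=16μC, V=3.20V)
Op 1: CLOSE 2-1: Q_total=36.00, C_total=8.00, V=4.50; Q2=22.50, Q1=13.50; dissipated=11.267

Answer: 4.50 V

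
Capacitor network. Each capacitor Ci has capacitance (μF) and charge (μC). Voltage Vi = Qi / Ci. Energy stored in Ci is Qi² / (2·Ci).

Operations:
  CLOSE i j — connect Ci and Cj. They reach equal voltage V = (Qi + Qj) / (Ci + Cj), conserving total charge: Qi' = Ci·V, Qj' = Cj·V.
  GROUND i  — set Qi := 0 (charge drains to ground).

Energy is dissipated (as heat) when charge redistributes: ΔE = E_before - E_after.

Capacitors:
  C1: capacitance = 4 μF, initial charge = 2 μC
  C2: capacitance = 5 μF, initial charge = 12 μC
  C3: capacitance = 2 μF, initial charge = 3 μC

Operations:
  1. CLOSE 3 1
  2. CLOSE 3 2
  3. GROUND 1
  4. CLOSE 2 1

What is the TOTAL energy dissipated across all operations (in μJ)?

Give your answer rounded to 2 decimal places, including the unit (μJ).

Answer: 8.04 μJ

Derivation:
Initial: C1(4μF, Q=2μC, V=0.50V), C2(5μF, Q=12μC, V=2.40V), C3(2μF, Q=3μC, V=1.50V)
Op 1: CLOSE 3-1: Q_total=5.00, C_total=6.00, V=0.83; Q3=1.67, Q1=3.33; dissipated=0.667
Op 2: CLOSE 3-2: Q_total=13.67, C_total=7.00, V=1.95; Q3=3.90, Q2=9.76; dissipated=1.753
Op 3: GROUND 1: Q1=0; energy lost=1.389
Op 4: CLOSE 2-1: Q_total=9.76, C_total=9.00, V=1.08; Q2=5.42, Q1=4.34; dissipated=4.235
Total dissipated: 8.044 μJ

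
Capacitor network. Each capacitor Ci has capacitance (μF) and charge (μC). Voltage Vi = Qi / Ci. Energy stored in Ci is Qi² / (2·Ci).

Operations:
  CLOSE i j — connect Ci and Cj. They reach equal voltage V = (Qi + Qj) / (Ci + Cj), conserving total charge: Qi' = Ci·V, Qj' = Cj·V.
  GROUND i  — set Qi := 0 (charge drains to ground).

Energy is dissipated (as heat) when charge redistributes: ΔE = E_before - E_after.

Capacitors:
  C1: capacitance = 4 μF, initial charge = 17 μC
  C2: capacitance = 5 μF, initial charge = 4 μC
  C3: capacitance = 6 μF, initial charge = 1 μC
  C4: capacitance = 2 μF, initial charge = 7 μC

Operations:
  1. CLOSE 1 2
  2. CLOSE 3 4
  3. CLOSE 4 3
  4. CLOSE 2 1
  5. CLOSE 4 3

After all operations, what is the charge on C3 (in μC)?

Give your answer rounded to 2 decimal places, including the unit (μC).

Initial: C1(4μF, Q=17μC, V=4.25V), C2(5μF, Q=4μC, V=0.80V), C3(6μF, Q=1μC, V=0.17V), C4(2μF, Q=7μC, V=3.50V)
Op 1: CLOSE 1-2: Q_total=21.00, C_total=9.00, V=2.33; Q1=9.33, Q2=11.67; dissipated=13.225
Op 2: CLOSE 3-4: Q_total=8.00, C_total=8.00, V=1.00; Q3=6.00, Q4=2.00; dissipated=8.333
Op 3: CLOSE 4-3: Q_total=8.00, C_total=8.00, V=1.00; Q4=2.00, Q3=6.00; dissipated=0.000
Op 4: CLOSE 2-1: Q_total=21.00, C_total=9.00, V=2.33; Q2=11.67, Q1=9.33; dissipated=0.000
Op 5: CLOSE 4-3: Q_total=8.00, C_total=8.00, V=1.00; Q4=2.00, Q3=6.00; dissipated=0.000
Final charges: Q1=9.33, Q2=11.67, Q3=6.00, Q4=2.00

Answer: 6.00 μC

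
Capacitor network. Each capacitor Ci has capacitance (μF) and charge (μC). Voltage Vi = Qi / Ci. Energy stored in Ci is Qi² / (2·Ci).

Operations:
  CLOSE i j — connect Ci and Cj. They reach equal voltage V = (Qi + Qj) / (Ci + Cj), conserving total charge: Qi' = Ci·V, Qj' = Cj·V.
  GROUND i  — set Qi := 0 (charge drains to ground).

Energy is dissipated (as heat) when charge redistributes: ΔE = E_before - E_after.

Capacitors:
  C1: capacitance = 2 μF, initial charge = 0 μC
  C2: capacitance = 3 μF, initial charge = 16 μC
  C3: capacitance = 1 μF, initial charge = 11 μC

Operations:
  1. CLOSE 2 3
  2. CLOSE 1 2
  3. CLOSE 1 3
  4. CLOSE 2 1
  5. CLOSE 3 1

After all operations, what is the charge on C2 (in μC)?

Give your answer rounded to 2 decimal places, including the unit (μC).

Answer: 13.23 μC

Derivation:
Initial: C1(2μF, Q=0μC, V=0.00V), C2(3μF, Q=16μC, V=5.33V), C3(1μF, Q=11μC, V=11.00V)
Op 1: CLOSE 2-3: Q_total=27.00, C_total=4.00, V=6.75; Q2=20.25, Q3=6.75; dissipated=12.042
Op 2: CLOSE 1-2: Q_total=20.25, C_total=5.00, V=4.05; Q1=8.10, Q2=12.15; dissipated=27.337
Op 3: CLOSE 1-3: Q_total=14.85, C_total=3.00, V=4.95; Q1=9.90, Q3=4.95; dissipated=2.430
Op 4: CLOSE 2-1: Q_total=22.05, C_total=5.00, V=4.41; Q2=13.23, Q1=8.82; dissipated=0.486
Op 5: CLOSE 3-1: Q_total=13.77, C_total=3.00, V=4.59; Q3=4.59, Q1=9.18; dissipated=0.097
Final charges: Q1=9.18, Q2=13.23, Q3=4.59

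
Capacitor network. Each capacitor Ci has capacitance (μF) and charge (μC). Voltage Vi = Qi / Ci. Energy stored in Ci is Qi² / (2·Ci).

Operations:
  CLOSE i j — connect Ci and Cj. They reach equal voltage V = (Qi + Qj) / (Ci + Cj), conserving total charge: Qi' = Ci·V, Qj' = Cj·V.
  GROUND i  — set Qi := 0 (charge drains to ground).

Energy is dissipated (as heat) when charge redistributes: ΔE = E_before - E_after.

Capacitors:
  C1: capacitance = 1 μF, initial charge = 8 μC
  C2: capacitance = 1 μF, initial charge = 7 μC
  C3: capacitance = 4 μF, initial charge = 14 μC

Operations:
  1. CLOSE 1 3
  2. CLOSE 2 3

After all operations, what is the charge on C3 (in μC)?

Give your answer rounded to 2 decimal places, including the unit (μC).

Initial: C1(1μF, Q=8μC, V=8.00V), C2(1μF, Q=7μC, V=7.00V), C3(4μF, Q=14μC, V=3.50V)
Op 1: CLOSE 1-3: Q_total=22.00, C_total=5.00, V=4.40; Q1=4.40, Q3=17.60; dissipated=8.100
Op 2: CLOSE 2-3: Q_total=24.60, C_total=5.00, V=4.92; Q2=4.92, Q3=19.68; dissipated=2.704
Final charges: Q1=4.40, Q2=4.92, Q3=19.68

Answer: 19.68 μC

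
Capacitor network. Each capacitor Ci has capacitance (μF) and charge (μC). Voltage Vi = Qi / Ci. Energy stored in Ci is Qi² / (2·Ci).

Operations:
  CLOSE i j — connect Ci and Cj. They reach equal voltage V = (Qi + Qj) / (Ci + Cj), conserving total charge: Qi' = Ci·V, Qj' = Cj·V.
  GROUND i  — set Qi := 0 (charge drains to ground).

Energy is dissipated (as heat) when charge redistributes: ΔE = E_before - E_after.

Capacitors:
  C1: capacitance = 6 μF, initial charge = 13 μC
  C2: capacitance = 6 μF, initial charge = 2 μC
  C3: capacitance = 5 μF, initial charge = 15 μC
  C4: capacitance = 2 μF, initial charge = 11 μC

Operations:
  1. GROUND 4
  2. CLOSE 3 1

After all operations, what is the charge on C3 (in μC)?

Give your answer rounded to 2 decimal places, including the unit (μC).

Answer: 12.73 μC

Derivation:
Initial: C1(6μF, Q=13μC, V=2.17V), C2(6μF, Q=2μC, V=0.33V), C3(5μF, Q=15μC, V=3.00V), C4(2μF, Q=11μC, V=5.50V)
Op 1: GROUND 4: Q4=0; energy lost=30.250
Op 2: CLOSE 3-1: Q_total=28.00, C_total=11.00, V=2.55; Q3=12.73, Q1=15.27; dissipated=0.947
Final charges: Q1=15.27, Q2=2.00, Q3=12.73, Q4=0.00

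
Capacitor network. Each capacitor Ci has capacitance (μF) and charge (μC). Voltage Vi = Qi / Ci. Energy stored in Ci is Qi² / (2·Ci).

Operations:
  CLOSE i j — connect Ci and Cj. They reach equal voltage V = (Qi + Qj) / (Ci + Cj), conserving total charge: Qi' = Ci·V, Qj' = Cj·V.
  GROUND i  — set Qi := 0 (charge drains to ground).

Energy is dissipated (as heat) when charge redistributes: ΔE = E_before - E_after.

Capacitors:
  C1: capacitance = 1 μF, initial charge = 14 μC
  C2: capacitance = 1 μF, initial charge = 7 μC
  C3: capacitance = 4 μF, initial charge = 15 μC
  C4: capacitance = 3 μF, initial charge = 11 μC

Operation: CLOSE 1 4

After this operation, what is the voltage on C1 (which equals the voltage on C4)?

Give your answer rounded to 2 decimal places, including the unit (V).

Initial: C1(1μF, Q=14μC, V=14.00V), C2(1μF, Q=7μC, V=7.00V), C3(4μF, Q=15μC, V=3.75V), C4(3μF, Q=11μC, V=3.67V)
Op 1: CLOSE 1-4: Q_total=25.00, C_total=4.00, V=6.25; Q1=6.25, Q4=18.75; dissipated=40.042

Answer: 6.25 V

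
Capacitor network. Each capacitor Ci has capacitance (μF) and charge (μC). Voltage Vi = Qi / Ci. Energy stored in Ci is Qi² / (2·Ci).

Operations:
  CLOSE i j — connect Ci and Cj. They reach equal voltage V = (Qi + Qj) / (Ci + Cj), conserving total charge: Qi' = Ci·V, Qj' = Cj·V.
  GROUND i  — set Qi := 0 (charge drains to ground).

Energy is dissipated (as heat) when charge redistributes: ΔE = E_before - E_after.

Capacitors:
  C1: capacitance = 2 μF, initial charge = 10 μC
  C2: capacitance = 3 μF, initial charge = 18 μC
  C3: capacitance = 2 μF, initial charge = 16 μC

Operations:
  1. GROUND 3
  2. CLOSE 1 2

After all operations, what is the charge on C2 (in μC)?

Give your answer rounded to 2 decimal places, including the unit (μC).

Initial: C1(2μF, Q=10μC, V=5.00V), C2(3μF, Q=18μC, V=6.00V), C3(2μF, Q=16μC, V=8.00V)
Op 1: GROUND 3: Q3=0; energy lost=64.000
Op 2: CLOSE 1-2: Q_total=28.00, C_total=5.00, V=5.60; Q1=11.20, Q2=16.80; dissipated=0.600
Final charges: Q1=11.20, Q2=16.80, Q3=0.00

Answer: 16.80 μC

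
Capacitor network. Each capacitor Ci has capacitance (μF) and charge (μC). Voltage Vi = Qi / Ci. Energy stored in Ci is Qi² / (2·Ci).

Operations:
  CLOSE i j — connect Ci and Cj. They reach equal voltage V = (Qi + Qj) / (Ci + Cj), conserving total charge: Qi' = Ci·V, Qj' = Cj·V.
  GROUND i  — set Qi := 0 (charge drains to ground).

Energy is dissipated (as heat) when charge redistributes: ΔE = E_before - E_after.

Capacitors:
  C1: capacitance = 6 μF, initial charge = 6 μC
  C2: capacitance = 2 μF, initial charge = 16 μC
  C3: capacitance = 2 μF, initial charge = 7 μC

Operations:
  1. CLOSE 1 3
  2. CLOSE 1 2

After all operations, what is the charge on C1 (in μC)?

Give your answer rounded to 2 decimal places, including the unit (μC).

Answer: 19.31 μC

Derivation:
Initial: C1(6μF, Q=6μC, V=1.00V), C2(2μF, Q=16μC, V=8.00V), C3(2μF, Q=7μC, V=3.50V)
Op 1: CLOSE 1-3: Q_total=13.00, C_total=8.00, V=1.62; Q1=9.75, Q3=3.25; dissipated=4.688
Op 2: CLOSE 1-2: Q_total=25.75, C_total=8.00, V=3.22; Q1=19.31, Q2=6.44; dissipated=30.480
Final charges: Q1=19.31, Q2=6.44, Q3=3.25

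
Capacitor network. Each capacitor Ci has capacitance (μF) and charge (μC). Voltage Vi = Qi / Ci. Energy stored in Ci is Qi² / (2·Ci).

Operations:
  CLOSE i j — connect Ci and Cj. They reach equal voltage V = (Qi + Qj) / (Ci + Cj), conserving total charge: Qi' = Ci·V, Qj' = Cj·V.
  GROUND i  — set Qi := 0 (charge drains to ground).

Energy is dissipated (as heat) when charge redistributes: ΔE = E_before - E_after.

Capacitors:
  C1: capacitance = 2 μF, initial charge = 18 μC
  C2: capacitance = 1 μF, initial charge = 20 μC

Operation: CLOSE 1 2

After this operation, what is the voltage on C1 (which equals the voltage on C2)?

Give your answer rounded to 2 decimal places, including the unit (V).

Initial: C1(2μF, Q=18μC, V=9.00V), C2(1μF, Q=20μC, V=20.00V)
Op 1: CLOSE 1-2: Q_total=38.00, C_total=3.00, V=12.67; Q1=25.33, Q2=12.67; dissipated=40.333

Answer: 12.67 V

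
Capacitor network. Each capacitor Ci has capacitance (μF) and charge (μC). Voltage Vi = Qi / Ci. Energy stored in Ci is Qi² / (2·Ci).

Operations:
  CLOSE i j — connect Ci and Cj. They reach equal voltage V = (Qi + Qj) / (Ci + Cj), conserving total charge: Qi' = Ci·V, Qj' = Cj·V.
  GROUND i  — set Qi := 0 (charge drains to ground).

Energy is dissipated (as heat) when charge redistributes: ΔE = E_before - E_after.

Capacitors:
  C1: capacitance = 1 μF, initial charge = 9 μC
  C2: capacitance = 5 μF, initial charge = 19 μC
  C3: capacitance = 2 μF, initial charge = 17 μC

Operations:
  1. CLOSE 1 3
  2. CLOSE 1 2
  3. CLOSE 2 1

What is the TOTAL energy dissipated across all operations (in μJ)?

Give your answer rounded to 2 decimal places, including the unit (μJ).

Initial: C1(1μF, Q=9μC, V=9.00V), C2(5μF, Q=19μC, V=3.80V), C3(2μF, Q=17μC, V=8.50V)
Op 1: CLOSE 1-3: Q_total=26.00, C_total=3.00, V=8.67; Q1=8.67, Q3=17.33; dissipated=0.083
Op 2: CLOSE 1-2: Q_total=27.67, C_total=6.00, V=4.61; Q1=4.61, Q2=23.06; dissipated=9.869
Op 3: CLOSE 2-1: Q_total=27.67, C_total=6.00, V=4.61; Q2=23.06, Q1=4.61; dissipated=0.000
Total dissipated: 9.952 μJ

Answer: 9.95 μJ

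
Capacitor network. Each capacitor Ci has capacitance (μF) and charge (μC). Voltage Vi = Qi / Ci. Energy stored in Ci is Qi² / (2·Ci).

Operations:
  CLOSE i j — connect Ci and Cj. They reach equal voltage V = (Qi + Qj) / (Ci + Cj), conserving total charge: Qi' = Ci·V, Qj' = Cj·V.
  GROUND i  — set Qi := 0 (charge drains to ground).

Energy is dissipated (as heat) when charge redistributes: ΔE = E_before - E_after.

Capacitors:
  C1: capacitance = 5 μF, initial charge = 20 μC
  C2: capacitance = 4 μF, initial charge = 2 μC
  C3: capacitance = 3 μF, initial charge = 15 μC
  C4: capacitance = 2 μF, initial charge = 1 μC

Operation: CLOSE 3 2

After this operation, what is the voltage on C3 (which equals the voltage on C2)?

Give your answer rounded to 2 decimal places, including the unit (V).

Answer: 2.43 V

Derivation:
Initial: C1(5μF, Q=20μC, V=4.00V), C2(4μF, Q=2μC, V=0.50V), C3(3μF, Q=15μC, V=5.00V), C4(2μF, Q=1μC, V=0.50V)
Op 1: CLOSE 3-2: Q_total=17.00, C_total=7.00, V=2.43; Q3=7.29, Q2=9.71; dissipated=17.357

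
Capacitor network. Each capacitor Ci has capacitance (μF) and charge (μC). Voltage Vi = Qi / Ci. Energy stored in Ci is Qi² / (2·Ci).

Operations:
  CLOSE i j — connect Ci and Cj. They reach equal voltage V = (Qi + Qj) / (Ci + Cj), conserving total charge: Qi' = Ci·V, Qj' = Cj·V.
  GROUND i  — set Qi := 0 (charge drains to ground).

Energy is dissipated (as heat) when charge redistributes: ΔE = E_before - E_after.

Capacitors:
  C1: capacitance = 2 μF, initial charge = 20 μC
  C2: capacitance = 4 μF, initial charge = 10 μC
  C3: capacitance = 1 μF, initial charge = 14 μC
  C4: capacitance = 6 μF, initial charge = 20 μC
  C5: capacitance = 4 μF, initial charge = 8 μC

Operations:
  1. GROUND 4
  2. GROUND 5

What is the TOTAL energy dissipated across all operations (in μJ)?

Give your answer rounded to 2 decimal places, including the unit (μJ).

Answer: 41.33 μJ

Derivation:
Initial: C1(2μF, Q=20μC, V=10.00V), C2(4μF, Q=10μC, V=2.50V), C3(1μF, Q=14μC, V=14.00V), C4(6μF, Q=20μC, V=3.33V), C5(4μF, Q=8μC, V=2.00V)
Op 1: GROUND 4: Q4=0; energy lost=33.333
Op 2: GROUND 5: Q5=0; energy lost=8.000
Total dissipated: 41.333 μJ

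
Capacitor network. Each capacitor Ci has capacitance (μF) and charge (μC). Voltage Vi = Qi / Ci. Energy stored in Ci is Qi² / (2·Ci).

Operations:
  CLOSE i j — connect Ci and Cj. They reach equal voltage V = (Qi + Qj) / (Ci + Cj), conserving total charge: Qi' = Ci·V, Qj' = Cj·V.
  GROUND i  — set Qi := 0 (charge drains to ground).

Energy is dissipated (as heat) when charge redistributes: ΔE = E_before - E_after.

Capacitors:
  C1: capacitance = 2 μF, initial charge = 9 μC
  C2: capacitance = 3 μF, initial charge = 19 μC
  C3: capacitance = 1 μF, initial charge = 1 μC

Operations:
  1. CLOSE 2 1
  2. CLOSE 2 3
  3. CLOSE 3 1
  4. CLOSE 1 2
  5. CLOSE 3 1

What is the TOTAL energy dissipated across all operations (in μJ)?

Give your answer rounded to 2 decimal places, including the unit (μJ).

Initial: C1(2μF, Q=9μC, V=4.50V), C2(3μF, Q=19μC, V=6.33V), C3(1μF, Q=1μC, V=1.00V)
Op 1: CLOSE 2-1: Q_total=28.00, C_total=5.00, V=5.60; Q2=16.80, Q1=11.20; dissipated=2.017
Op 2: CLOSE 2-3: Q_total=17.80, C_total=4.00, V=4.45; Q2=13.35, Q3=4.45; dissipated=7.935
Op 3: CLOSE 3-1: Q_total=15.65, C_total=3.00, V=5.22; Q3=5.22, Q1=10.43; dissipated=0.441
Op 4: CLOSE 1-2: Q_total=23.78, C_total=5.00, V=4.76; Q1=9.51, Q2=14.27; dissipated=0.353
Op 5: CLOSE 3-1: Q_total=14.73, C_total=3.00, V=4.91; Q3=4.91, Q1=9.82; dissipated=0.071
Total dissipated: 10.816 μJ

Answer: 10.82 μJ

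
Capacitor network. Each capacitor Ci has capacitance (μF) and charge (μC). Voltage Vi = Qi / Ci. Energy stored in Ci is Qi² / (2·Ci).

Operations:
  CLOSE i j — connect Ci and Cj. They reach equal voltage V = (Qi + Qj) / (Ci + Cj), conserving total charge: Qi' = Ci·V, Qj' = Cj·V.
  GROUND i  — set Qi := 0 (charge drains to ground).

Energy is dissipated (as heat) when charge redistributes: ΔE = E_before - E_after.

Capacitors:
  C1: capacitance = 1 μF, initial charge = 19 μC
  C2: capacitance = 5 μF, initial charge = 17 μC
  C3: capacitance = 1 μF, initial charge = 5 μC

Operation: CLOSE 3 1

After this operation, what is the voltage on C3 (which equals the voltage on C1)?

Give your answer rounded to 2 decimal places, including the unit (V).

Initial: C1(1μF, Q=19μC, V=19.00V), C2(5μF, Q=17μC, V=3.40V), C3(1μF, Q=5μC, V=5.00V)
Op 1: CLOSE 3-1: Q_total=24.00, C_total=2.00, V=12.00; Q3=12.00, Q1=12.00; dissipated=49.000

Answer: 12.00 V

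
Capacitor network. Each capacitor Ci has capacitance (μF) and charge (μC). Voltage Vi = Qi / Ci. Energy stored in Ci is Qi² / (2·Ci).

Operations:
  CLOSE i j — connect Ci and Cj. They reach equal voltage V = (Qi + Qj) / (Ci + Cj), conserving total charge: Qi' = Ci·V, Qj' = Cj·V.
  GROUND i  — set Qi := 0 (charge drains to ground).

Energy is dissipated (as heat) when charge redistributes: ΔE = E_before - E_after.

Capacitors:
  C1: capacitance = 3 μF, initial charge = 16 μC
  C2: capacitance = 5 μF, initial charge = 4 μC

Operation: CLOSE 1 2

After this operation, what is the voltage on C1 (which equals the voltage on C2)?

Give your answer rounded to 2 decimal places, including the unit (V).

Initial: C1(3μF, Q=16μC, V=5.33V), C2(5μF, Q=4μC, V=0.80V)
Op 1: CLOSE 1-2: Q_total=20.00, C_total=8.00, V=2.50; Q1=7.50, Q2=12.50; dissipated=19.267

Answer: 2.50 V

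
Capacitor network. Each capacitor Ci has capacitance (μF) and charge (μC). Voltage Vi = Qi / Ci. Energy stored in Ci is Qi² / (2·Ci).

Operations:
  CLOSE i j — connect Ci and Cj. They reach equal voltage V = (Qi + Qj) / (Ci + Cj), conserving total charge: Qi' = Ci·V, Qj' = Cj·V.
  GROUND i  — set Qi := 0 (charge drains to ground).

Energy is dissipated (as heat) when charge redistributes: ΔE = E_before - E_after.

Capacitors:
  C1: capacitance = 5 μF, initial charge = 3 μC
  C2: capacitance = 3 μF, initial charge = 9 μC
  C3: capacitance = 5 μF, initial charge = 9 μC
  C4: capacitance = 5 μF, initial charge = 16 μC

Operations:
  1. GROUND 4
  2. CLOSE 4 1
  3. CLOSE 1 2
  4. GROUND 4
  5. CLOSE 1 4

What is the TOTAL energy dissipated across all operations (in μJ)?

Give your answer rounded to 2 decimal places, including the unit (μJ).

Initial: C1(5μF, Q=3μC, V=0.60V), C2(3μF, Q=9μC, V=3.00V), C3(5μF, Q=9μC, V=1.80V), C4(5μF, Q=16μC, V=3.20V)
Op 1: GROUND 4: Q4=0; energy lost=25.600
Op 2: CLOSE 4-1: Q_total=3.00, C_total=10.00, V=0.30; Q4=1.50, Q1=1.50; dissipated=0.450
Op 3: CLOSE 1-2: Q_total=10.50, C_total=8.00, V=1.31; Q1=6.56, Q2=3.94; dissipated=6.834
Op 4: GROUND 4: Q4=0; energy lost=0.225
Op 5: CLOSE 1-4: Q_total=6.56, C_total=10.00, V=0.66; Q1=3.28, Q4=3.28; dissipated=2.153
Total dissipated: 35.263 μJ

Answer: 35.26 μJ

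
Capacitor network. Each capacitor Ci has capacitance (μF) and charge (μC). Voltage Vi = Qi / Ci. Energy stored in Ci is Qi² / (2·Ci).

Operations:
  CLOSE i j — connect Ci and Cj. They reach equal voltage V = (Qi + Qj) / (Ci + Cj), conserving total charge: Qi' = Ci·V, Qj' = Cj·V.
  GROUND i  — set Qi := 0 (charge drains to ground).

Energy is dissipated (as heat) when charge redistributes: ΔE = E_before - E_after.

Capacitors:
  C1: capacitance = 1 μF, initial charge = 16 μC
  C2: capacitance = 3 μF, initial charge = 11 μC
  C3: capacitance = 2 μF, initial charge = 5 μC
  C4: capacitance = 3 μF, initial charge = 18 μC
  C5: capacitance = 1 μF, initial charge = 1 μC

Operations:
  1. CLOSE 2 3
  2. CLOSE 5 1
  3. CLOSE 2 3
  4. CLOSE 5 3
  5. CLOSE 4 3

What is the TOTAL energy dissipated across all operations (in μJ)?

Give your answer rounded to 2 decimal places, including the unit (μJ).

Initial: C1(1μF, Q=16μC, V=16.00V), C2(3μF, Q=11μC, V=3.67V), C3(2μF, Q=5μC, V=2.50V), C4(3μF, Q=18μC, V=6.00V), C5(1μF, Q=1μC, V=1.00V)
Op 1: CLOSE 2-3: Q_total=16.00, C_total=5.00, V=3.20; Q2=9.60, Q3=6.40; dissipated=0.817
Op 2: CLOSE 5-1: Q_total=17.00, C_total=2.00, V=8.50; Q5=8.50, Q1=8.50; dissipated=56.250
Op 3: CLOSE 2-3: Q_total=16.00, C_total=5.00, V=3.20; Q2=9.60, Q3=6.40; dissipated=0.000
Op 4: CLOSE 5-3: Q_total=14.90, C_total=3.00, V=4.97; Q5=4.97, Q3=9.93; dissipated=9.363
Op 5: CLOSE 4-3: Q_total=27.93, C_total=5.00, V=5.59; Q4=16.76, Q3=11.17; dissipated=0.641
Total dissipated: 67.071 μJ

Answer: 67.07 μJ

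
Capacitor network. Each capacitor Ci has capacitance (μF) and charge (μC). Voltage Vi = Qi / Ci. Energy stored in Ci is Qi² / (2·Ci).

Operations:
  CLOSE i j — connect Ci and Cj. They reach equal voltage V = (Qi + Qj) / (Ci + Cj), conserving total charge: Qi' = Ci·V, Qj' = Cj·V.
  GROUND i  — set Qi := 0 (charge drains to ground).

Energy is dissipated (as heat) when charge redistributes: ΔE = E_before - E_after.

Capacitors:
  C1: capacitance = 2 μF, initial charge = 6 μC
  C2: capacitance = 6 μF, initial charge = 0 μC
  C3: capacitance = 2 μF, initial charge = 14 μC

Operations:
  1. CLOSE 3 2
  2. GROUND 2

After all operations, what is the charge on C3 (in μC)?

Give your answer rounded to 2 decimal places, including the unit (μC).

Initial: C1(2μF, Q=6μC, V=3.00V), C2(6μF, Q=0μC, V=0.00V), C3(2μF, Q=14μC, V=7.00V)
Op 1: CLOSE 3-2: Q_total=14.00, C_total=8.00, V=1.75; Q3=3.50, Q2=10.50; dissipated=36.750
Op 2: GROUND 2: Q2=0; energy lost=9.188
Final charges: Q1=6.00, Q2=0.00, Q3=3.50

Answer: 3.50 μC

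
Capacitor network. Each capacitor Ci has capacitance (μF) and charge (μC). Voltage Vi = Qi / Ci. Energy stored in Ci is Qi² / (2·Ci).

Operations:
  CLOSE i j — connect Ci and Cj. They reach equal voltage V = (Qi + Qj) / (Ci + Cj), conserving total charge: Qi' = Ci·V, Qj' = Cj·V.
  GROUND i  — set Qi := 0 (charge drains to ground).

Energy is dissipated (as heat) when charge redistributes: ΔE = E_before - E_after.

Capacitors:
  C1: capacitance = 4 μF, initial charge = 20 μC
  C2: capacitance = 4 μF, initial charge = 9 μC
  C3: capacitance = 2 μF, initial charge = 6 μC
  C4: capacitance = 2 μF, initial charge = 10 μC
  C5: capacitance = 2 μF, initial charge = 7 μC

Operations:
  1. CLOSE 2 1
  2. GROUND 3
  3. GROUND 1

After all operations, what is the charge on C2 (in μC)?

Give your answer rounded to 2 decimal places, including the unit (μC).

Answer: 14.50 μC

Derivation:
Initial: C1(4μF, Q=20μC, V=5.00V), C2(4μF, Q=9μC, V=2.25V), C3(2μF, Q=6μC, V=3.00V), C4(2μF, Q=10μC, V=5.00V), C5(2μF, Q=7μC, V=3.50V)
Op 1: CLOSE 2-1: Q_total=29.00, C_total=8.00, V=3.62; Q2=14.50, Q1=14.50; dissipated=7.562
Op 2: GROUND 3: Q3=0; energy lost=9.000
Op 3: GROUND 1: Q1=0; energy lost=26.281
Final charges: Q1=0.00, Q2=14.50, Q3=0.00, Q4=10.00, Q5=7.00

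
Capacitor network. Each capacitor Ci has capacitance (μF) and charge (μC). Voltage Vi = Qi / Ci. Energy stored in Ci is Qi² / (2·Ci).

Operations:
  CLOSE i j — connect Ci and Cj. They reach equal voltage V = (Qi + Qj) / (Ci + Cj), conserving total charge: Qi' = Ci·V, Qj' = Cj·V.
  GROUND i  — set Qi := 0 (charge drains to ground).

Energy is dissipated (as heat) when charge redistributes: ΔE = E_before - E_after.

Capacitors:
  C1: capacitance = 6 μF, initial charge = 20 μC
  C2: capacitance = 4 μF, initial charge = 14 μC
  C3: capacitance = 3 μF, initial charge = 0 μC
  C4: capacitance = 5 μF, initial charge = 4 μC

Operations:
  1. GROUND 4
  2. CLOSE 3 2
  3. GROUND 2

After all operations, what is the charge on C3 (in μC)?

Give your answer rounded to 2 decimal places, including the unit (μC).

Answer: 6.00 μC

Derivation:
Initial: C1(6μF, Q=20μC, V=3.33V), C2(4μF, Q=14μC, V=3.50V), C3(3μF, Q=0μC, V=0.00V), C4(5μF, Q=4μC, V=0.80V)
Op 1: GROUND 4: Q4=0; energy lost=1.600
Op 2: CLOSE 3-2: Q_total=14.00, C_total=7.00, V=2.00; Q3=6.00, Q2=8.00; dissipated=10.500
Op 3: GROUND 2: Q2=0; energy lost=8.000
Final charges: Q1=20.00, Q2=0.00, Q3=6.00, Q4=0.00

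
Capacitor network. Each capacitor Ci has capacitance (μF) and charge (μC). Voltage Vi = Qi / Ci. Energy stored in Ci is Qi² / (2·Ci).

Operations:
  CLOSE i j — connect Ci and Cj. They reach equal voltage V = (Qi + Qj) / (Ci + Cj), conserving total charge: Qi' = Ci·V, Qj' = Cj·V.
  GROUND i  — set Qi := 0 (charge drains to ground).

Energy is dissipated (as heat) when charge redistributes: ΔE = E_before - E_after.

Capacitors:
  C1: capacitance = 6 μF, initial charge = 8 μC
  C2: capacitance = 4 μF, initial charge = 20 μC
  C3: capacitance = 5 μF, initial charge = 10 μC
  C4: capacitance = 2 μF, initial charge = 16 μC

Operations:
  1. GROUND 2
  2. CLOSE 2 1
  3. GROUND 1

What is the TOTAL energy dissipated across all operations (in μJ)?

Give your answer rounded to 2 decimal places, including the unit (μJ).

Answer: 54.05 μJ

Derivation:
Initial: C1(6μF, Q=8μC, V=1.33V), C2(4μF, Q=20μC, V=5.00V), C3(5μF, Q=10μC, V=2.00V), C4(2μF, Q=16μC, V=8.00V)
Op 1: GROUND 2: Q2=0; energy lost=50.000
Op 2: CLOSE 2-1: Q_total=8.00, C_total=10.00, V=0.80; Q2=3.20, Q1=4.80; dissipated=2.133
Op 3: GROUND 1: Q1=0; energy lost=1.920
Total dissipated: 54.053 μJ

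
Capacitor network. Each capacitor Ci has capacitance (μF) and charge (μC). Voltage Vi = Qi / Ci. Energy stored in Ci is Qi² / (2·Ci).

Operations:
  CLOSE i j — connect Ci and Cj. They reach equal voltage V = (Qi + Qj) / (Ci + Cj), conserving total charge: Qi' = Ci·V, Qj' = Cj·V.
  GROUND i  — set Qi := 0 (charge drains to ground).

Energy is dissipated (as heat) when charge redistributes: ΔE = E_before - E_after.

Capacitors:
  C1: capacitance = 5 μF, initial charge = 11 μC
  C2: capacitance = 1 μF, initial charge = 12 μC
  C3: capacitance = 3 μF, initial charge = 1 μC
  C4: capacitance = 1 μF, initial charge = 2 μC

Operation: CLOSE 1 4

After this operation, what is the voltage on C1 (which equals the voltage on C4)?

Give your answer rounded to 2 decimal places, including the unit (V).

Answer: 2.17 V

Derivation:
Initial: C1(5μF, Q=11μC, V=2.20V), C2(1μF, Q=12μC, V=12.00V), C3(3μF, Q=1μC, V=0.33V), C4(1μF, Q=2μC, V=2.00V)
Op 1: CLOSE 1-4: Q_total=13.00, C_total=6.00, V=2.17; Q1=10.83, Q4=2.17; dissipated=0.017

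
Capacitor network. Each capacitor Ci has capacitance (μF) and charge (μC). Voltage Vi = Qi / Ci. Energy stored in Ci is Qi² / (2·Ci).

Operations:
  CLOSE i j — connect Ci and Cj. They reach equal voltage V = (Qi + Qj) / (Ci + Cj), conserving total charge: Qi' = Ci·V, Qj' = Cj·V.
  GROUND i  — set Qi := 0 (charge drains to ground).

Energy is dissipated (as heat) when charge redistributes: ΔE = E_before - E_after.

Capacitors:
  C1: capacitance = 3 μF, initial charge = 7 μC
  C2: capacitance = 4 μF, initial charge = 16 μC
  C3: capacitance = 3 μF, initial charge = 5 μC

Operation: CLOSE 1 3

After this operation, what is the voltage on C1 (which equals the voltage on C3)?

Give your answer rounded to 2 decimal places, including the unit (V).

Initial: C1(3μF, Q=7μC, V=2.33V), C2(4μF, Q=16μC, V=4.00V), C3(3μF, Q=5μC, V=1.67V)
Op 1: CLOSE 1-3: Q_total=12.00, C_total=6.00, V=2.00; Q1=6.00, Q3=6.00; dissipated=0.333

Answer: 2.00 V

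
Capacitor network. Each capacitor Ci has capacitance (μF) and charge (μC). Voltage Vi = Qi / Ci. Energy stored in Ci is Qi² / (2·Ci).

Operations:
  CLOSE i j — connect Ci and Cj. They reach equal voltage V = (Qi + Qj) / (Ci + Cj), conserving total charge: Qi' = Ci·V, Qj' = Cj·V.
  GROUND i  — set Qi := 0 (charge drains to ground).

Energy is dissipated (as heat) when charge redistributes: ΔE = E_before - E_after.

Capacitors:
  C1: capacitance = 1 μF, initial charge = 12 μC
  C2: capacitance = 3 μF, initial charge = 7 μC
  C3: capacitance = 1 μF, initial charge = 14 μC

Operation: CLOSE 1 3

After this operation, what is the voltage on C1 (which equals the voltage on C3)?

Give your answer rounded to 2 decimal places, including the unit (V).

Initial: C1(1μF, Q=12μC, V=12.00V), C2(3μF, Q=7μC, V=2.33V), C3(1μF, Q=14μC, V=14.00V)
Op 1: CLOSE 1-3: Q_total=26.00, C_total=2.00, V=13.00; Q1=13.00, Q3=13.00; dissipated=1.000

Answer: 13.00 V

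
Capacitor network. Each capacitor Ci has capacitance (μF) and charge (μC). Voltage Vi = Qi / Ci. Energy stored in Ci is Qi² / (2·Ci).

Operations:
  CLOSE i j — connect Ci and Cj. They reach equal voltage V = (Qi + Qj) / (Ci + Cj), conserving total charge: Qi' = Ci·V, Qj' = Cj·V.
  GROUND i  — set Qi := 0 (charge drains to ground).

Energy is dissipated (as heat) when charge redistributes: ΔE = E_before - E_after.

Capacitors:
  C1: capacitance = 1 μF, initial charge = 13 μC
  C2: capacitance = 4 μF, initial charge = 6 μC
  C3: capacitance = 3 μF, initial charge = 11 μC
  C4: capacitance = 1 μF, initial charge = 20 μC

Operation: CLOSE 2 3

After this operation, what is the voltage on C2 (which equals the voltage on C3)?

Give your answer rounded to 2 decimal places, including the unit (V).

Initial: C1(1μF, Q=13μC, V=13.00V), C2(4μF, Q=6μC, V=1.50V), C3(3μF, Q=11μC, V=3.67V), C4(1μF, Q=20μC, V=20.00V)
Op 1: CLOSE 2-3: Q_total=17.00, C_total=7.00, V=2.43; Q2=9.71, Q3=7.29; dissipated=4.024

Answer: 2.43 V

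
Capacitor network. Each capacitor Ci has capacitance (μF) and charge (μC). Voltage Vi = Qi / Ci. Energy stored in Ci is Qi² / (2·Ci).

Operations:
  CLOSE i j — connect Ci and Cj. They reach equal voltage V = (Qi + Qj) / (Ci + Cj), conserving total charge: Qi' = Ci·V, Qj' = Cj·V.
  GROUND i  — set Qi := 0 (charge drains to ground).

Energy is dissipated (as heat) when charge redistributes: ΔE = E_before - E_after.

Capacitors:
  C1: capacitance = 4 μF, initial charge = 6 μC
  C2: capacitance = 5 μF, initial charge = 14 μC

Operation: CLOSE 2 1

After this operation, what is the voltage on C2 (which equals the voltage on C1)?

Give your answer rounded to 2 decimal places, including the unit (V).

Initial: C1(4μF, Q=6μC, V=1.50V), C2(5μF, Q=14μC, V=2.80V)
Op 1: CLOSE 2-1: Q_total=20.00, C_total=9.00, V=2.22; Q2=11.11, Q1=8.89; dissipated=1.878

Answer: 2.22 V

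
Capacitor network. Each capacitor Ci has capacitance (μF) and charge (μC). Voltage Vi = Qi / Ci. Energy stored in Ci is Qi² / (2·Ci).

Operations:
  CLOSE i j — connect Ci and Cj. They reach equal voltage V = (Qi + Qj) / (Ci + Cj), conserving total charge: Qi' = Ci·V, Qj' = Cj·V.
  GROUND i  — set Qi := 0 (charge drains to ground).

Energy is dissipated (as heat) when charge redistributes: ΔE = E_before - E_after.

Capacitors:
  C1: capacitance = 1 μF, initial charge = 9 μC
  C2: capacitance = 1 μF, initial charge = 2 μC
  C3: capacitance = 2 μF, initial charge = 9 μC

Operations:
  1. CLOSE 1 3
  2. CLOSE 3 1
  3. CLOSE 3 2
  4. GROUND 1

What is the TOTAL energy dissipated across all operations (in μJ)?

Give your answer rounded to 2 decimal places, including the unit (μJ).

Initial: C1(1μF, Q=9μC, V=9.00V), C2(1μF, Q=2μC, V=2.00V), C3(2μF, Q=9μC, V=4.50V)
Op 1: CLOSE 1-3: Q_total=18.00, C_total=3.00, V=6.00; Q1=6.00, Q3=12.00; dissipated=6.750
Op 2: CLOSE 3-1: Q_total=18.00, C_total=3.00, V=6.00; Q3=12.00, Q1=6.00; dissipated=0.000
Op 3: CLOSE 3-2: Q_total=14.00, C_total=3.00, V=4.67; Q3=9.33, Q2=4.67; dissipated=5.333
Op 4: GROUND 1: Q1=0; energy lost=18.000
Total dissipated: 30.083 μJ

Answer: 30.08 μJ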